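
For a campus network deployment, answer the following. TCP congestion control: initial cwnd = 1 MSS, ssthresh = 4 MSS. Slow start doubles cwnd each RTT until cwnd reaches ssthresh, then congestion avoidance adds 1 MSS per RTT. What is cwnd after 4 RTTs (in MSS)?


RTT 0: cwnd = 1 MSS (initial)
RTT 1: cwnd = 2 MSS (slow start, doubled)
RTT 2: cwnd = 4 MSS (slow start, doubled)
RTT 3: cwnd = 5 MSS (congestion avoidance, +1)
RTT 4: cwnd = 6 MSS (congestion avoidance, +1)

6


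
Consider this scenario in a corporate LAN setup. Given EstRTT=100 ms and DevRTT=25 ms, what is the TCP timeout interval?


Given: EstRTT = 100 ms, DevRTT = 25 ms
Timeout = EstRTT + 4 * DevRTT
4 * DevRTT = 4 * 25 = 100
Timeout = 100 + 100 = 200 ms

200


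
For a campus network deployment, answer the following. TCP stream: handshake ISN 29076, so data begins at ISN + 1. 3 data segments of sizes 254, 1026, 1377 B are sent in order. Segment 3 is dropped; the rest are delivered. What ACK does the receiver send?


SYN uses sequence number 29076; first data byte = ISN + 1 = 29077.
Segment 1: SEQ = 29077, len = 254 B, covers [29077, 29330]
Segment 2: SEQ = 29331, len = 1026 B, covers [29331, 30356]
Segment 3: SEQ = 30357, len = 1377 B, covers [30357, 31733] [LOST]
In-order data received: bytes [29077, 30356] (segments 1..2).
Segment 3 missing -> gap begins at byte 30357.
Cumulative ACK = next expected in-order byte = 29077 + 254 + 1026 = 30357

30357


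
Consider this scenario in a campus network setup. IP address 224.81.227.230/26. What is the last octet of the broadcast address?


Given: IP = 224.81.227.230, prefix = /26
Host bits = 32 - 26 = 6
Network last octet = 230 AND mask = 192
Host part size = 2^6 - 1 = 63
Broadcast last octet = 192 OR 63 = 255

255


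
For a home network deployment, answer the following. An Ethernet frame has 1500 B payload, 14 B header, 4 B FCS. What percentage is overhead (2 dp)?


Given: payload = 1500 B, header = 14 B, trailer = 4 B
Overhead bytes = header + trailer = 14 + 4 = 18
Total frame = payload + overhead = 1500 + 18 = 1518
Overhead % = 18 / 1518 * 100 = 1.1858% -> 1.19% (2 dp)

1.19


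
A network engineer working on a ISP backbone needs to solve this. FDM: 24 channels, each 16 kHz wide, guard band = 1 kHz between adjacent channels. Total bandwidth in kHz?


Given: 24 channels, 16 kHz each, guard = 1 kHz
Channel bandwidth = 24 * 16 = 384 kHz
Guard bands = 23 gaps * 1 kHz = 23 kHz
Total = 384 + 23 = 407 kHz

407


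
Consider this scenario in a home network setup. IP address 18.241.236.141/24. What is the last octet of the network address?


Given: IP = 18.241.236.141, prefix = /24
Subnet mask = 255.255.255.0
Last octet of IP: 141
Last octet of mask: 0
Network last octet = 141 AND 0 = 0

0


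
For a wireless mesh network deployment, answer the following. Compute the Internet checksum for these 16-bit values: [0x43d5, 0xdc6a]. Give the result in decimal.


Given words: [0x43d5, 0xdc6a]
Step 1: Sum all words
Raw sum = 17365 + 56426 = 73791
Step 2: Fold carry: (8255 + 1) = 8256
One's complement = ~8256 & 0xFFFF = 57279

57279


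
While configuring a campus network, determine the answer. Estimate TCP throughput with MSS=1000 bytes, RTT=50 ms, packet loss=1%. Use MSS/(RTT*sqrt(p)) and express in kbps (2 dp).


Given: MSS = 1000 bytes, RTT = 50 ms, loss = 1%
RTT in seconds = 50 / 1000 = 0.05
Loss rate = 1% = 0.01
sqrt(loss) = sqrt(0.01) = 0.1
Throughput (bytes/s) = 1000 / (0.05 * 0.1) = 200000.0000
Throughput (kbps) = 200000.0000 * 8 / 1000 = 1600.000000 -> 1600.00 kbps (2 dp)

1600.00


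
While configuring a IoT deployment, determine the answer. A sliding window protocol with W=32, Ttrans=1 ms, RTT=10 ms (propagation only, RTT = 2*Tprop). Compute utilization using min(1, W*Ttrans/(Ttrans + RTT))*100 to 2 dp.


Given: W = 32, Ttrans = 1 ms, RTT = 10 ms (= 2 * Tprop, Tprop = 5 ms)
Cycle time = Ttrans + RTT = 1 + 10 = 11 ms (first packet sent until its ACK returns)
W * Ttrans = 32 * 1 = 32 ms of sending per cycle
W * Ttrans / (Ttrans + RTT) = 32 / 11 = 2.909091
U = min(1, 2.909091) = 1.000000
U% = 100.00%

100.00


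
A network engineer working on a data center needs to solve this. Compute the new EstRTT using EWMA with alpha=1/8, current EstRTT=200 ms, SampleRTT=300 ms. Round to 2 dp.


Given: EstRTT = 200 ms, SampleRTT = 300 ms, alpha = 1/8
New EstRTT = (1 - alpha) * EstRTT + alpha * SampleRTT
(7/8) * 200 = 175
(1/8) * 300 = 37.5
New EstRTT = 175 + 37.5 = 212.5 ms -> 212.50 ms (2 dp)

212.50


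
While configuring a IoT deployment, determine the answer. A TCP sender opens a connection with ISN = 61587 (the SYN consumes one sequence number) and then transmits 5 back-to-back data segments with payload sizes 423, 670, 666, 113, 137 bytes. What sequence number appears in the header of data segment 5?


The SYN occupies sequence number ISN = 61587, so the first data byte is ISN + 1 = 61588.
SEQ of data segment i = (ISN + 1) + sum of payload sizes of segments 1..i-1.
Segment 1: SEQ = 61588, payload = 423 bytes
Segment 2: SEQ = 62011, payload = 670 bytes
Segment 3: SEQ = 62681, payload = 666 bytes
Segment 4: SEQ = 63347, payload = 113 bytes
Segment 5: SEQ = 63460, payload = 137 bytes
SEQ of segment 5 = 61588 + 423 + 670 + 666 + 113 = 63460

63460


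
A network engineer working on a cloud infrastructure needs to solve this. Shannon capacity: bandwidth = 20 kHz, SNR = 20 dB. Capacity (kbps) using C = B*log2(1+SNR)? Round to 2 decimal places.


Given: B = 20 kHz, SNR = 20 dB
SNR linear = 10^(20/10) = 100
1 + SNR = 101
log2(101) = 6.6582114828
C = 20 * 1000 * 6.6582114828 = 133164.2297 bps
C = 133.164230 kbps -> 133.16 kbps (2 dp)

133.16


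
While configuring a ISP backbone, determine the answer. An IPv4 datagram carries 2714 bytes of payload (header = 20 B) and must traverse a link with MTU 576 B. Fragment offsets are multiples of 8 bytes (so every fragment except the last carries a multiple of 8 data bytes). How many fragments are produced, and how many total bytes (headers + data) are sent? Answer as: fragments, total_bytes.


Max data per non-final fragment = floor((MTU - header)/8)*8 = floor((576 - 20)/8)*8 = floor(556/8)*8 = 552 B
Final fragment needs no 8-byte alignment: it can carry up to MTU - header = 556 B
Non-final fragments needed = ceil((payload - 556) / 552) = ceil(2158/552) = ceil(3.9094) = 4
Number of fragments = 4 + 1 = 5
Fragment sizes (data): 4 * 552 B + 506 B (last, 506 <= 556 OK)
Total bytes sent = payload + n_frags * header = 2714 + 5*20 = 2714 + 100 = 2814 B

5, 2814


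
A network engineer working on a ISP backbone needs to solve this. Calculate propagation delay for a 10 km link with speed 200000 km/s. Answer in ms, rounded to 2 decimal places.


Given: distance = 10 km, speed = 200000 km/s
Delay = distance / speed = 10 / 200000 seconds
Delay in ms = 10 * 1000 / 200000
Delay = 0.0500 ms
Rounded to 2 dp = 0.05 ms

0.05


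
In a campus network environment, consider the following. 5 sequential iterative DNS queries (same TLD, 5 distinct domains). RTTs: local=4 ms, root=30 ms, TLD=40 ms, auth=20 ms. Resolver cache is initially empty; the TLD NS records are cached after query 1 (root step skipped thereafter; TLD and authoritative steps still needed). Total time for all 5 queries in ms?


Lookup 1 (cold cache): local + root + TLD + auth = 4 + 30 + 40 + 20 = 94 ms
Lookups 2..5 (TLD NS cached -> skip root; new domain -> still ask TLD and auth): local + TLD + auth = 4 + 40 + 20 = 64 ms each
Remaining 4 lookups: 4 * 64 = 256 ms
Total = 94 + 256 = 350 ms

350


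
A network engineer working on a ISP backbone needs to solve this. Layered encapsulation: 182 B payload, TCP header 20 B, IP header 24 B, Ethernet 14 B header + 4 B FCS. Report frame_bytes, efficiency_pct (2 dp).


TCP segment = 182 + 20 = 202 B
IP packet = 202 + 24 = 226 B
Ethernet frame = 226 + 14 + 4 = 244 B
Efficiency = app / frame = 182 / 244 = 0.745902 = 74.5902% -> 74.59% (2 dp)

244, 74.59


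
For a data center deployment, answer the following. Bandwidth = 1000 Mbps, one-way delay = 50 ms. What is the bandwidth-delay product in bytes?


Given: bandwidth = 1000 Mbps, delay = 50 ms
BDP in bits = 1000 * 10^6 * 50 / 1000
BDP in bits = 50000000
BDP in bytes = 50000000 / 8 = 6250000

6250000


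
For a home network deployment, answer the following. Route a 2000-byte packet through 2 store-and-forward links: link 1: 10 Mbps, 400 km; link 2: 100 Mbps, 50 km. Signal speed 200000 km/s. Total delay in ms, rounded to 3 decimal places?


Packet = 2000 bytes = 16000 bits. Store-and-forward: sum (t_trans + t_prop) per link.
Link 1: t_trans = 16000/(10*10^6) s = 1.6000 ms; t_prop = 400/200000 s = 2.0000 ms; subtotal = 3.6000 ms
Link 2: t_trans = 16000/(100*10^6) s = 0.1600 ms; t_prop = 50/200000 s = 0.2500 ms; subtotal = 0.4100 ms
End-to-end = 3.6000 + 0.4100 = 4.0100 ms -> 4.010 ms (3 dp)

4.010


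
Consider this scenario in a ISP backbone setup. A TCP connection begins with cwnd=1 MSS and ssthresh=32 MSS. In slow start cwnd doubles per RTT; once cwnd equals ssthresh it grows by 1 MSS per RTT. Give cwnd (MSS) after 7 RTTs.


RTT 0: cwnd = 1 MSS (initial)
RTT 1: cwnd = 2 MSS (slow start, doubled)
RTT 2: cwnd = 4 MSS (slow start, doubled)
RTT 3: cwnd = 8 MSS (slow start, doubled)
RTT 4: cwnd = 16 MSS (slow start, doubled)
RTT 5: cwnd = 32 MSS (slow start, doubled)
RTT 6: cwnd = 33 MSS (congestion avoidance, +1)
RTT 7: cwnd = 34 MSS (congestion avoidance, +1)

34


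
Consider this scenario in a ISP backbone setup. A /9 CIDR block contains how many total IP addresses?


Given: CIDR prefix /9
Host bits = 32 - 9 = 23
Total addresses = 2^23 = 8388608

8388608


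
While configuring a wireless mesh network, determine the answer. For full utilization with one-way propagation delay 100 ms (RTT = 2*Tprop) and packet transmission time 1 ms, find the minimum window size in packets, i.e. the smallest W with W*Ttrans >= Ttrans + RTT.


Given: Ttrans = 1 ms, RTT = 200 ms (= 2 * Tprop, Tprop = 100 ms)
Time until first ACK returns = Ttrans + RTT = 1 + 200 = 201 ms
Need W * Ttrans >= Ttrans + RTT  ->  W >= (Ttrans + RTT) / Ttrans
(Ttrans + RTT) / Ttrans = 201 / 1 = 201
W_min = ceil(201) = 201

201


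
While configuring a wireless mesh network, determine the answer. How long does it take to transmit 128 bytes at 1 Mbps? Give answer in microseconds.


Given: packet = 128 bytes, bandwidth = 1 Mbps
Packet in bits = 128 * 8 = 1024 bits
Bandwidth = 1 * 10^6 = 1000000 bps
Time = 1024 / 1000000 seconds
Time in us = 1024 * 10^6 / 1000000 = 1024

1024


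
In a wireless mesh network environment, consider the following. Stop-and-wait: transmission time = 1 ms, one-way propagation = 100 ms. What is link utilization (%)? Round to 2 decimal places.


Given: Ttrans = 1 ms, Tprop = 100 ms
RTT = 2 * Tprop = 2 * 100 = 200 ms
U = Ttrans / (Ttrans + RTT)
U = 1 / (1 + 200)
U = 1 / 201 = 0.004975
U% = 0.50%

0.50


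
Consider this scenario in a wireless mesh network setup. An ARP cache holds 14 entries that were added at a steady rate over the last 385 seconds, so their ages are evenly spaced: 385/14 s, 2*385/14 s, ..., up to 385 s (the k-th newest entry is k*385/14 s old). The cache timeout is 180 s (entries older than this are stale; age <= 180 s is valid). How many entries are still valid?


Ages are k * 385/14 s for k = 1..14 (spacing = 27.5000 s).
Entry k is valid iff k * 385/14 <= 180 iff k <= 14 * 180 / 385 = 6.5455
n_valid = floor(6.5455) = 6
(n_stale = 14 - 6 = 8)

6


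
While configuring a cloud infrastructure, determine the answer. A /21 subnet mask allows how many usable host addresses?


Given: subnet mask /21
Host bits = 32 - 21 = 11
Total addresses = 2^11 = 2048
Usable hosts = 2048 - 2 (network + broadcast) = 2046

2046


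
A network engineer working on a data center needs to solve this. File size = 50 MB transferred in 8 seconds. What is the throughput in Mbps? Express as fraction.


Given: file = 50 MB, time = 8 s
File in Mb = 50 * 8 = 400 Mb
Throughput = 400 / 8 Mbps
Throughput = 50 Mbps

50


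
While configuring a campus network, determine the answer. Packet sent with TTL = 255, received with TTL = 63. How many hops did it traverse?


Given: initial TTL = 255, received TTL = 63
Hops = initial TTL - received TTL
Hops = 255 - 63 = 192

192


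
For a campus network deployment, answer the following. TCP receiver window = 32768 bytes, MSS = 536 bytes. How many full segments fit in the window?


Given: RWND = 32768 bytes, MSS = 536 bytes
Full segments = floor(RWND / MSS)
Full segments = floor(32768 / 536)
Full segments = floor(61.1343) = 61

61


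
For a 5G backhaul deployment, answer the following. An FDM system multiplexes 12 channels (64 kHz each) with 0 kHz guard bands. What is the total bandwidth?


Given: 12 channels, 64 kHz each, guard = 0 kHz
Channel bandwidth = 12 * 64 = 768 kHz
Guard bands = 11 gaps * 0 kHz = 0 kHz
Total = 768 + 0 = 768 kHz

768


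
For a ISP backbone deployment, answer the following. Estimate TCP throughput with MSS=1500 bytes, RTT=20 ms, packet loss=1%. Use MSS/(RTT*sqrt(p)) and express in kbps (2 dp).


Given: MSS = 1500 bytes, RTT = 20 ms, loss = 1%
RTT in seconds = 20 / 1000 = 0.02
Loss rate = 1% = 0.01
sqrt(loss) = sqrt(0.01) = 0.1
Throughput (bytes/s) = 1500 / (0.02 * 0.1) = 750000.0000
Throughput (kbps) = 750000.0000 * 8 / 1000 = 6000.000000 -> 6000.00 kbps (2 dp)

6000.00


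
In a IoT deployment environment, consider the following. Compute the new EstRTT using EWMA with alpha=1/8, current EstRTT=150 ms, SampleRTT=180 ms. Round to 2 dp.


Given: EstRTT = 150 ms, SampleRTT = 180 ms, alpha = 1/8
New EstRTT = (1 - alpha) * EstRTT + alpha * SampleRTT
(7/8) * 150 = 131.25
(1/8) * 180 = 22.5
New EstRTT = 131.25 + 22.5 = 153.75 ms -> 153.75 ms (2 dp)

153.75


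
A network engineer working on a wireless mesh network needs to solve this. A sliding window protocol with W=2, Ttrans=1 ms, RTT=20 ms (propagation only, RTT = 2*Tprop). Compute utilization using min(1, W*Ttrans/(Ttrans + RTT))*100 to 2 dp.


Given: W = 2, Ttrans = 1 ms, RTT = 20 ms (= 2 * Tprop, Tprop = 10 ms)
Cycle time = Ttrans + RTT = 1 + 20 = 21 ms (first packet sent until its ACK returns)
W * Ttrans = 2 * 1 = 2 ms of sending per cycle
W * Ttrans / (Ttrans + RTT) = 2 / 21 = 0.095238
U = min(1, 0.095238) = 0.095238
U% = 9.52%

9.52


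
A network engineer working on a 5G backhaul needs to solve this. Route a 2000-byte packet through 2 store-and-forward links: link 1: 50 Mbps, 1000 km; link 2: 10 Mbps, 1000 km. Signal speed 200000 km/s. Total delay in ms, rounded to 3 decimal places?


Packet = 2000 bytes = 16000 bits. Store-and-forward: sum (t_trans + t_prop) per link.
Link 1: t_trans = 16000/(50*10^6) s = 0.3200 ms; t_prop = 1000/200000 s = 5.0000 ms; subtotal = 5.3200 ms
Link 2: t_trans = 16000/(10*10^6) s = 1.6000 ms; t_prop = 1000/200000 s = 5.0000 ms; subtotal = 6.6000 ms
End-to-end = 5.3200 + 6.6000 = 11.9200 ms -> 11.920 ms (3 dp)

11.920


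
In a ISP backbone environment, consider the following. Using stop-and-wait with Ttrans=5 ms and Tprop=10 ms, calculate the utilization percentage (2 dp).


Given: Ttrans = 5 ms, Tprop = 10 ms
RTT = 2 * Tprop = 2 * 10 = 20 ms
U = Ttrans / (Ttrans + RTT)
U = 5 / (5 + 20)
U = 5 / 25 = 0.2
U% = 20.00%

20.00


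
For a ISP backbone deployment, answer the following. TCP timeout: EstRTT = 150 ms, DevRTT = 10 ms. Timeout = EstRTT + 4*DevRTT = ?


Given: EstRTT = 150 ms, DevRTT = 10 ms
Timeout = EstRTT + 4 * DevRTT
4 * DevRTT = 4 * 10 = 40
Timeout = 150 + 40 = 190 ms

190


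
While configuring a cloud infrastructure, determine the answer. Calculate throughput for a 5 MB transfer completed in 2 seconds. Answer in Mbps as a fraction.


Given: file = 5 MB, time = 2 s
File in Mb = 5 * 8 = 40 Mb
Throughput = 40 / 2 Mbps
Throughput = 20 Mbps

20


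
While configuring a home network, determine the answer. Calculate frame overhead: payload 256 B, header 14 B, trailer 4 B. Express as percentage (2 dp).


Given: payload = 256 B, header = 14 B, trailer = 4 B
Overhead bytes = header + trailer = 14 + 4 = 18
Total frame = payload + overhead = 256 + 18 = 274
Overhead % = 18 / 274 * 100 = 6.5693% -> 6.57% (2 dp)

6.57


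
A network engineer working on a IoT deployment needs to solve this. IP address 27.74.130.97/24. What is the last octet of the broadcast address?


Given: IP = 27.74.130.97, prefix = /24
Host bits = 32 - 24 = 8
Network last octet = 97 AND mask = 0
Host part size = 2^8 - 1 = 255
Broadcast last octet = 0 OR 255 = 255

255


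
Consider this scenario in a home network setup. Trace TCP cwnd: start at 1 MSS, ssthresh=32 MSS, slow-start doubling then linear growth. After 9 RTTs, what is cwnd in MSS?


RTT 0: cwnd = 1 MSS (initial)
RTT 1: cwnd = 2 MSS (slow start, doubled)
RTT 2: cwnd = 4 MSS (slow start, doubled)
RTT 3: cwnd = 8 MSS (slow start, doubled)
RTT 4: cwnd = 16 MSS (slow start, doubled)
RTT 5: cwnd = 32 MSS (slow start, doubled)
RTT 6: cwnd = 33 MSS (congestion avoidance, +1)
RTT 7: cwnd = 34 MSS (congestion avoidance, +1)
RTT 8: cwnd = 35 MSS (congestion avoidance, +1)
RTT 9: cwnd = 36 MSS (congestion avoidance, +1)

36


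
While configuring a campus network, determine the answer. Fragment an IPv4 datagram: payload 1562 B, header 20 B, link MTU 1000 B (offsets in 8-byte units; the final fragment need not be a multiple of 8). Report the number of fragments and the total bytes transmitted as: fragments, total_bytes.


Max data per non-final fragment = floor((MTU - header)/8)*8 = floor((1000 - 20)/8)*8 = floor(980/8)*8 = 976 B
Final fragment needs no 8-byte alignment: it can carry up to MTU - header = 980 B
Non-final fragments needed = ceil((payload - 980) / 976) = ceil(582/976) = ceil(0.5963) = 1
Number of fragments = 1 + 1 = 2
Fragment sizes (data): 1 * 976 B + 586 B (last, 586 <= 980 OK)
Total bytes sent = payload + n_frags * header = 1562 + 2*20 = 1562 + 40 = 1602 B

2, 1602


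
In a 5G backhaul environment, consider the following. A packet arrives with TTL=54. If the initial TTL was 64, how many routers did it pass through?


Given: initial TTL = 64, received TTL = 54
Hops = initial TTL - received TTL
Hops = 64 - 54 = 10

10


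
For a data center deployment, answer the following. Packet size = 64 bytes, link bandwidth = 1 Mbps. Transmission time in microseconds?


Given: packet = 64 bytes, bandwidth = 1 Mbps
Packet in bits = 64 * 8 = 512 bits
Bandwidth = 1 * 10^6 = 1000000 bps
Time = 512 / 1000000 seconds
Time in us = 512 * 10^6 / 1000000 = 512

512


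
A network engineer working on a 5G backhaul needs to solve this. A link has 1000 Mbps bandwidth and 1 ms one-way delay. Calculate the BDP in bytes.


Given: bandwidth = 1000 Mbps, delay = 1 ms
BDP in bits = 1000 * 10^6 * 1 / 1000
BDP in bits = 1000000
BDP in bytes = 1000000 / 8 = 125000

125000


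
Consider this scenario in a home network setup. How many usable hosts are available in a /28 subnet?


Given: subnet mask /28
Host bits = 32 - 28 = 4
Total addresses = 2^4 = 16
Usable hosts = 16 - 2 (network + broadcast) = 14

14


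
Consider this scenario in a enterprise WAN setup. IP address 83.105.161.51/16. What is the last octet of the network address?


Given: IP = 83.105.161.51, prefix = /16
Subnet mask = 255.255.0.0
Last octet of IP: 51
Last octet of mask: 0
Network last octet = 51 AND 0 = 0

0


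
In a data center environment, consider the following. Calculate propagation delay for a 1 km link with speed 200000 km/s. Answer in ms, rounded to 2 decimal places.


Given: distance = 1 km, speed = 200000 km/s
Delay = distance / speed = 1 / 200000 seconds
Delay in ms = 1 * 1000 / 200000
Delay = 0.0050 ms
Rounded to 2 dp = 0.01 ms

0.01


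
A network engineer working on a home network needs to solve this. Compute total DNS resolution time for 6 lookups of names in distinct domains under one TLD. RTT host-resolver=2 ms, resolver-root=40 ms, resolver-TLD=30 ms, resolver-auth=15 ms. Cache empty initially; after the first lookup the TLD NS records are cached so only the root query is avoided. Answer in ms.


Lookup 1 (cold cache): local + root + TLD + auth = 2 + 40 + 30 + 15 = 87 ms
Lookups 2..6 (TLD NS cached -> skip root; new domain -> still ask TLD and auth): local + TLD + auth = 2 + 30 + 15 = 47 ms each
Remaining 5 lookups: 5 * 47 = 235 ms
Total = 87 + 235 = 322 ms

322


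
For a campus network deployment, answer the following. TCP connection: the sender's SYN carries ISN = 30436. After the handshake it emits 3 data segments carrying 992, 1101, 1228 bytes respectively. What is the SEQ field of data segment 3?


The SYN occupies sequence number ISN = 30436, so the first data byte is ISN + 1 = 30437.
SEQ of data segment i = (ISN + 1) + sum of payload sizes of segments 1..i-1.
Segment 1: SEQ = 30437, payload = 992 bytes
Segment 2: SEQ = 31429, payload = 1101 bytes
Segment 3: SEQ = 32530, payload = 1228 bytes
SEQ of segment 3 = 30437 + 992 + 1101 = 32530

32530


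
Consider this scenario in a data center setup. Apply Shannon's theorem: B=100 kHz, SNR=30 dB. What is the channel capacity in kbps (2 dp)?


Given: B = 100 kHz, SNR = 30 dB
SNR linear = 10^(30/10) = 1000
1 + SNR = 1001
log2(1001) = 9.9672262588
C = 100 * 1000 * 9.9672262588 = 996722.6259 bps
C = 996.722626 kbps -> 996.72 kbps (2 dp)

996.72


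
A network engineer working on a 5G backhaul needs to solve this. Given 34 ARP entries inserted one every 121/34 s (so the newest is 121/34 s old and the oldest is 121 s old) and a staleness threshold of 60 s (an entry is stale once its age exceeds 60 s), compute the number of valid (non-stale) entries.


Ages are k * 121/34 s for k = 1..34 (spacing = 3.5588 s).
Entry k is valid iff k * 121/34 <= 60 iff k <= 34 * 60 / 121 = 16.8595
n_valid = floor(16.8595) = 16
(n_stale = 34 - 16 = 18)

16


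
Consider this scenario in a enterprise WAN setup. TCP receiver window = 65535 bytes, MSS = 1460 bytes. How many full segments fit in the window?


Given: RWND = 65535 bytes, MSS = 1460 bytes
Full segments = floor(RWND / MSS)
Full segments = floor(65535 / 1460)
Full segments = floor(44.887) = 44

44


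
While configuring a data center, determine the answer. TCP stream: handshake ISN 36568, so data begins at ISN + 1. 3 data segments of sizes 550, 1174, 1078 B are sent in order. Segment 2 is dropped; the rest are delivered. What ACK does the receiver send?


SYN uses sequence number 36568; first data byte = ISN + 1 = 36569.
Segment 1: SEQ = 36569, len = 550 B, covers [36569, 37118]
Segment 2: SEQ = 37119, len = 1174 B, covers [37119, 38292] [LOST]
Segment 3: SEQ = 38293, len = 1078 B, covers [38293, 39370]
In-order data received: bytes [36569, 37118] (segments 1..1).
Segment 2 missing -> gap begins at byte 37119; later segments buffered out of order.
Cumulative ACK = next expected in-order byte = 36569 + 550 = 37119

37119


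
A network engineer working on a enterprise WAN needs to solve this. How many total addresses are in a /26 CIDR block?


Given: CIDR prefix /26
Host bits = 32 - 26 = 6
Total addresses = 2^6 = 64

64


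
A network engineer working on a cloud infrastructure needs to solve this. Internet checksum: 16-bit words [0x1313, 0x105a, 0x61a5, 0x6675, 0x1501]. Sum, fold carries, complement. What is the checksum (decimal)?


Given words: [0x1313, 0x105a, 0x61a5, 0x6675, 0x1501]
Step 1: Sum all words
Raw sum = 4883 + 4186 + 24997 + 26229 + 5377 = 65672
Step 2: Fold carry: (136 + 1) = 137
One's complement = ~137 & 0xFFFF = 65398

65398


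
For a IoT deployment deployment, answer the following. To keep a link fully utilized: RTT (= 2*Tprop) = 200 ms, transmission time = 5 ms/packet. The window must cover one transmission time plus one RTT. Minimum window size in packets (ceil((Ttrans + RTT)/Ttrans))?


Given: Ttrans = 5 ms, RTT = 200 ms (= 2 * Tprop, Tprop = 100 ms)
Time until first ACK returns = Ttrans + RTT = 5 + 200 = 205 ms
Need W * Ttrans >= Ttrans + RTT  ->  W >= (Ttrans + RTT) / Ttrans
(Ttrans + RTT) / Ttrans = 205 / 5 = 41
W_min = ceil(41) = 41

41


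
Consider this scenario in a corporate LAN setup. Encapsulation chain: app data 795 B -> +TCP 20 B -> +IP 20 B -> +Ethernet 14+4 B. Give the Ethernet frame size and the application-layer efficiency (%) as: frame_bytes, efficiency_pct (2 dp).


TCP segment = 795 + 20 = 815 B
IP packet = 815 + 20 = 835 B
Ethernet frame = 835 + 14 + 4 = 853 B
Efficiency = app / frame = 795 / 853 = 0.932005 = 93.2005% -> 93.20% (2 dp)

853, 93.20


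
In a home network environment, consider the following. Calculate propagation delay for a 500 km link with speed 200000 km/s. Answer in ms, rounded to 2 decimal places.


Given: distance = 500 km, speed = 200000 km/s
Delay = distance / speed = 500 / 200000 seconds
Delay in ms = 500 * 1000 / 200000
Delay = 2.5000 ms
Rounded to 2 dp = 2.50 ms

2.50


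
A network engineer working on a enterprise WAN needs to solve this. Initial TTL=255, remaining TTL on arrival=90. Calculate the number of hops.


Given: initial TTL = 255, received TTL = 90
Hops = initial TTL - received TTL
Hops = 255 - 90 = 165

165


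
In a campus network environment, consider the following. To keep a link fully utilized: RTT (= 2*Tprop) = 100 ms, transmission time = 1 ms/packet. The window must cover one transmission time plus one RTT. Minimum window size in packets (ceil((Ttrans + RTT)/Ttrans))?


Given: Ttrans = 1 ms, RTT = 100 ms (= 2 * Tprop, Tprop = 50 ms)
Time until first ACK returns = Ttrans + RTT = 1 + 100 = 101 ms
Need W * Ttrans >= Ttrans + RTT  ->  W >= (Ttrans + RTT) / Ttrans
(Ttrans + RTT) / Ttrans = 101 / 1 = 101
W_min = ceil(101) = 101

101


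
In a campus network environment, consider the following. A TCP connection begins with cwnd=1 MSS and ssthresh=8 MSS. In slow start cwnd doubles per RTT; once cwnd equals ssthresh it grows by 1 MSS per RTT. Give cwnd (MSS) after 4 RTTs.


RTT 0: cwnd = 1 MSS (initial)
RTT 1: cwnd = 2 MSS (slow start, doubled)
RTT 2: cwnd = 4 MSS (slow start, doubled)
RTT 3: cwnd = 8 MSS (slow start, doubled)
RTT 4: cwnd = 9 MSS (congestion avoidance, +1)

9


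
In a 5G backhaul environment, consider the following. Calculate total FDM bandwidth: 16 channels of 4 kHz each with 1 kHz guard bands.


Given: 16 channels, 4 kHz each, guard = 1 kHz
Channel bandwidth = 16 * 4 = 64 kHz
Guard bands = 15 gaps * 1 kHz = 15 kHz
Total = 64 + 15 = 79 kHz

79


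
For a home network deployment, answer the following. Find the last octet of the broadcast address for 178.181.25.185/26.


Given: IP = 178.181.25.185, prefix = /26
Host bits = 32 - 26 = 6
Network last octet = 185 AND mask = 128
Host part size = 2^6 - 1 = 63
Broadcast last octet = 128 OR 63 = 191

191


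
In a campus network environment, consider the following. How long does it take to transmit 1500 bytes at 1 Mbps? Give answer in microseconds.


Given: packet = 1500 bytes, bandwidth = 1 Mbps
Packet in bits = 1500 * 8 = 12000 bits
Bandwidth = 1 * 10^6 = 1000000 bps
Time = 12000 / 1000000 seconds
Time in us = 12000 * 10^6 / 1000000 = 12000

12000


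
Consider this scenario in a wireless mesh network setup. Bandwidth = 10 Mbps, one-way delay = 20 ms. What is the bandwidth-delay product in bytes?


Given: bandwidth = 10 Mbps, delay = 20 ms
BDP in bits = 10 * 10^6 * 20 / 1000
BDP in bits = 200000
BDP in bytes = 200000 / 8 = 25000

25000


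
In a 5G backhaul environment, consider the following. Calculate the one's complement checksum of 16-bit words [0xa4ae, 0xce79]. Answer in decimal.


Given words: [0xa4ae, 0xce79]
Step 1: Sum all words
Raw sum = 42158 + 52857 = 95015
Step 2: Fold carry: (29479 + 1) = 29480
One's complement = ~29480 & 0xFFFF = 36055

36055


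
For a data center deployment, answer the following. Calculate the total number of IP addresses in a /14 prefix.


Given: CIDR prefix /14
Host bits = 32 - 14 = 18
Total addresses = 2^18 = 262144

262144


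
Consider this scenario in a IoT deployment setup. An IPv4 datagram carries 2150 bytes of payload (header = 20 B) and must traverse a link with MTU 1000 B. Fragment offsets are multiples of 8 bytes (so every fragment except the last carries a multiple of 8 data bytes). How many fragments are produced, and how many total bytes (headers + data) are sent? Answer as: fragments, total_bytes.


Max data per non-final fragment = floor((MTU - header)/8)*8 = floor((1000 - 20)/8)*8 = floor(980/8)*8 = 976 B
Final fragment needs no 8-byte alignment: it can carry up to MTU - header = 980 B
Non-final fragments needed = ceil((payload - 980) / 976) = ceil(1170/976) = ceil(1.1988) = 2
Number of fragments = 2 + 1 = 3
Fragment sizes (data): 2 * 976 B + 198 B (last, 198 <= 980 OK)
Total bytes sent = payload + n_frags * header = 2150 + 3*20 = 2150 + 60 = 2210 B

3, 2210


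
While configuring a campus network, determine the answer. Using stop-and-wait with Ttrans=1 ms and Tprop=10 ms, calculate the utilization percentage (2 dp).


Given: Ttrans = 1 ms, Tprop = 10 ms
RTT = 2 * Tprop = 2 * 10 = 20 ms
U = Ttrans / (Ttrans + RTT)
U = 1 / (1 + 20)
U = 1 / 21 = 0.047619
U% = 4.76%

4.76


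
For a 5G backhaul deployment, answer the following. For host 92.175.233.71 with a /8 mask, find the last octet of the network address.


Given: IP = 92.175.233.71, prefix = /8
Subnet mask = 255.0.0.0
Last octet of IP: 71
Last octet of mask: 0
Network last octet = 71 AND 0 = 0

0


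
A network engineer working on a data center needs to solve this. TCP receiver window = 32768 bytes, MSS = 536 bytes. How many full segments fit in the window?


Given: RWND = 32768 bytes, MSS = 536 bytes
Full segments = floor(RWND / MSS)
Full segments = floor(32768 / 536)
Full segments = floor(61.1343) = 61

61


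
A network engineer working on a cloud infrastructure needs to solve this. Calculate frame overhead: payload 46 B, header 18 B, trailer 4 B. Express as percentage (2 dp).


Given: payload = 46 B, header = 18 B, trailer = 4 B
Overhead bytes = header + trailer = 18 + 4 = 22
Total frame = payload + overhead = 46 + 22 = 68
Overhead % = 22 / 68 * 100 = 32.3529% -> 32.35% (2 dp)

32.35


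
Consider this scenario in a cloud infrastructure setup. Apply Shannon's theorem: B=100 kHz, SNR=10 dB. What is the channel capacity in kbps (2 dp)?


Given: B = 100 kHz, SNR = 10 dB
SNR linear = 10^(10/10) = 10
1 + SNR = 11
log2(11) = 3.4594316186
C = 100 * 1000 * 3.4594316186 = 345943.1619 bps
C = 345.943162 kbps -> 345.94 kbps (2 dp)

345.94


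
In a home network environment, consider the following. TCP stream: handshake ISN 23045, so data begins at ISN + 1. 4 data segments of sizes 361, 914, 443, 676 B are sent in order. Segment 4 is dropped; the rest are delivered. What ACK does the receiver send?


SYN uses sequence number 23045; first data byte = ISN + 1 = 23046.
Segment 1: SEQ = 23046, len = 361 B, covers [23046, 23406]
Segment 2: SEQ = 23407, len = 914 B, covers [23407, 24320]
Segment 3: SEQ = 24321, len = 443 B, covers [24321, 24763]
Segment 4: SEQ = 24764, len = 676 B, covers [24764, 25439] [LOST]
In-order data received: bytes [23046, 24763] (segments 1..3).
Segment 4 missing -> gap begins at byte 24764.
Cumulative ACK = next expected in-order byte = 23046 + 361 + 914 + 443 = 24764

24764


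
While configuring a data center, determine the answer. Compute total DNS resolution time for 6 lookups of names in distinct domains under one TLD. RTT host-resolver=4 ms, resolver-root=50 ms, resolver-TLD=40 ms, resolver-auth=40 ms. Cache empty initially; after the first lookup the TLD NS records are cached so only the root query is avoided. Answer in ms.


Lookup 1 (cold cache): local + root + TLD + auth = 4 + 50 + 40 + 40 = 134 ms
Lookups 2..6 (TLD NS cached -> skip root; new domain -> still ask TLD and auth): local + TLD + auth = 4 + 40 + 40 = 84 ms each
Remaining 5 lookups: 5 * 84 = 420 ms
Total = 134 + 420 = 554 ms

554


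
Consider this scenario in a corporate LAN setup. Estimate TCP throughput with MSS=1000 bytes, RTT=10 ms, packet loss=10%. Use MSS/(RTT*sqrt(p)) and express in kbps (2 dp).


Given: MSS = 1000 bytes, RTT = 10 ms, loss = 10%
RTT in seconds = 10 / 1000 = 0.01
Loss rate = 10% = 0.1
sqrt(loss) = sqrt(0.1) = 0.316227766017
Throughput (bytes/s) = 1000 / (0.01 * 0.316227766017) = 316227.7660
Throughput (kbps) = 316227.7660 * 8 / 1000 = 2529.822128 -> 2529.82 kbps (2 dp)

2529.82


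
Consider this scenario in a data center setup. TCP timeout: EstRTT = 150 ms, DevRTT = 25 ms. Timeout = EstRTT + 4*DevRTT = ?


Given: EstRTT = 150 ms, DevRTT = 25 ms
Timeout = EstRTT + 4 * DevRTT
4 * DevRTT = 4 * 25 = 100
Timeout = 150 + 100 = 250 ms

250


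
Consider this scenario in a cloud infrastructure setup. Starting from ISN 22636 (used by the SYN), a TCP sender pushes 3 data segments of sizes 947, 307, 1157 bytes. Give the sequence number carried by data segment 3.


The SYN occupies sequence number ISN = 22636, so the first data byte is ISN + 1 = 22637.
SEQ of data segment i = (ISN + 1) + sum of payload sizes of segments 1..i-1.
Segment 1: SEQ = 22637, payload = 947 bytes
Segment 2: SEQ = 23584, payload = 307 bytes
Segment 3: SEQ = 23891, payload = 1157 bytes
SEQ of segment 3 = 22637 + 947 + 307 = 23891

23891


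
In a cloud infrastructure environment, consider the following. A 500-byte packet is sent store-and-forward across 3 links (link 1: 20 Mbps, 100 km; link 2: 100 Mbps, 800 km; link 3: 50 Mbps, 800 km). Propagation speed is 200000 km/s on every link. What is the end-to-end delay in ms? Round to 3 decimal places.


Packet = 500 bytes = 4000 bits. Store-and-forward: sum (t_trans + t_prop) per link.
Link 1: t_trans = 4000/(20*10^6) s = 0.2000 ms; t_prop = 100/200000 s = 0.5000 ms; subtotal = 0.7000 ms
Link 2: t_trans = 4000/(100*10^6) s = 0.0400 ms; t_prop = 800/200000 s = 4.0000 ms; subtotal = 4.0400 ms
Link 3: t_trans = 4000/(50*10^6) s = 0.0800 ms; t_prop = 800/200000 s = 4.0000 ms; subtotal = 4.0800 ms
End-to-end = 0.7000 + 4.0400 + 4.0800 = 8.8200 ms -> 8.820 ms (3 dp)

8.820


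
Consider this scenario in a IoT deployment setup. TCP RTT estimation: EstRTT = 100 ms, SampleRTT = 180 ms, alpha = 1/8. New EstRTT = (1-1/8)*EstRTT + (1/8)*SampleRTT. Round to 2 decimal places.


Given: EstRTT = 100 ms, SampleRTT = 180 ms, alpha = 1/8
New EstRTT = (1 - alpha) * EstRTT + alpha * SampleRTT
(7/8) * 100 = 87.5
(1/8) * 180 = 22.5
New EstRTT = 87.5 + 22.5 = 110 ms -> 110.00 ms (2 dp)

110.00


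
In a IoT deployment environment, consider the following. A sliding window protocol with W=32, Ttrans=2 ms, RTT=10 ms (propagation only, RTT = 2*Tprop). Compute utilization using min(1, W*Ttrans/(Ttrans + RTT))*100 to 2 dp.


Given: W = 32, Ttrans = 2 ms, RTT = 10 ms (= 2 * Tprop, Tprop = 5 ms)
Cycle time = Ttrans + RTT = 2 + 10 = 12 ms (first packet sent until its ACK returns)
W * Ttrans = 32 * 2 = 64 ms of sending per cycle
W * Ttrans / (Ttrans + RTT) = 64 / 12 = 5.333333
U = min(1, 5.333333) = 1.000000
U% = 100.00%

100.00


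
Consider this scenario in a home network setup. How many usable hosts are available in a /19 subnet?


Given: subnet mask /19
Host bits = 32 - 19 = 13
Total addresses = 2^13 = 8192
Usable hosts = 8192 - 2 (network + broadcast) = 8190

8190


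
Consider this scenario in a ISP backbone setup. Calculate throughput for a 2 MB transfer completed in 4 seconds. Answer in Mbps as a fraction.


Given: file = 2 MB, time = 4 s
File in Mb = 2 * 8 = 16 Mb
Throughput = 16 / 4 Mbps
Throughput = 4 Mbps

4


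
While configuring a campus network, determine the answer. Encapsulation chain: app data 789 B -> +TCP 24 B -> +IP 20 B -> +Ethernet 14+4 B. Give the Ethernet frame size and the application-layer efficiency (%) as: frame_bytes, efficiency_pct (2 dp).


TCP segment = 789 + 24 = 813 B
IP packet = 813 + 20 = 833 B
Ethernet frame = 833 + 14 + 4 = 851 B
Efficiency = app / frame = 789 / 851 = 0.927145 = 92.7145% -> 92.71% (2 dp)

851, 92.71


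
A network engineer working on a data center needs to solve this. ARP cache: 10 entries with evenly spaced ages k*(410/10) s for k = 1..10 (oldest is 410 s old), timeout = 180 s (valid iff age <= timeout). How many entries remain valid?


Ages are k * 410/10 s for k = 1..10 (spacing = 41.0000 s).
Entry k is valid iff k * 410/10 <= 180 iff k <= 10 * 180 / 410 = 4.3902
n_valid = floor(4.3902) = 4
(n_stale = 10 - 4 = 6)

4


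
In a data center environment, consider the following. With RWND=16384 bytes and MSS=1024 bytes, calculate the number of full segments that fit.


Given: RWND = 16384 bytes, MSS = 1024 bytes
Full segments = floor(RWND / MSS)
Full segments = floor(16384 / 1024)
Full segments = floor(16.0) = 16

16


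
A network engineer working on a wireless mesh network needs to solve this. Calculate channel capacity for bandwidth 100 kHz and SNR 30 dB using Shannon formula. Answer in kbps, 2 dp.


Given: B = 100 kHz, SNR = 30 dB
SNR linear = 10^(30/10) = 1000
1 + SNR = 1001
log2(1001) = 9.9672262588
C = 100 * 1000 * 9.9672262588 = 996722.6259 bps
C = 996.722626 kbps -> 996.72 kbps (2 dp)

996.72


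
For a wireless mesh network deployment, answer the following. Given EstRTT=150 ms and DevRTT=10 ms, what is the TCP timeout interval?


Given: EstRTT = 150 ms, DevRTT = 10 ms
Timeout = EstRTT + 4 * DevRTT
4 * DevRTT = 4 * 10 = 40
Timeout = 150 + 40 = 190 ms

190


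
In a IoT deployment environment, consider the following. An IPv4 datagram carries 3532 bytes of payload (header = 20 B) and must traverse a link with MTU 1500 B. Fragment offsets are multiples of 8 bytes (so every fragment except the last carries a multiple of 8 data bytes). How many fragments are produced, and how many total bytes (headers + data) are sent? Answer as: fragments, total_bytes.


Max data per non-final fragment = floor((MTU - header)/8)*8 = floor((1500 - 20)/8)*8 = floor(1480/8)*8 = 1480 B
Final fragment needs no 8-byte alignment: it can carry up to MTU - header = 1480 B
Non-final fragments needed = ceil((payload - 1480) / 1480) = ceil(2052/1480) = ceil(1.3865) = 2
Number of fragments = 2 + 1 = 3
Fragment sizes (data): 2 * 1480 B + 572 B (last, 572 <= 1480 OK)
Total bytes sent = payload + n_frags * header = 3532 + 3*20 = 3532 + 60 = 3592 B

3, 3592


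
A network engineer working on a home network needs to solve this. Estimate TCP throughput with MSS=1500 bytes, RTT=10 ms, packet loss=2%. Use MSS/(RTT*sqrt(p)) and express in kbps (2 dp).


Given: MSS = 1500 bytes, RTT = 10 ms, loss = 2%
RTT in seconds = 10 / 1000 = 0.01
Loss rate = 2% = 0.02
sqrt(loss) = sqrt(0.02) = 0.141421356237
Throughput (bytes/s) = 1500 / (0.01 * 0.141421356237) = 1060660.1718
Throughput (kbps) = 1060660.1718 * 8 / 1000 = 8485.281374 -> 8485.28 kbps (2 dp)

8485.28


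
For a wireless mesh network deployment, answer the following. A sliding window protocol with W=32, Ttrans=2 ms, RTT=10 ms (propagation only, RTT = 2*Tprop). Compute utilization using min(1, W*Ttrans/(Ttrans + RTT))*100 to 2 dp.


Given: W = 32, Ttrans = 2 ms, RTT = 10 ms (= 2 * Tprop, Tprop = 5 ms)
Cycle time = Ttrans + RTT = 2 + 10 = 12 ms (first packet sent until its ACK returns)
W * Ttrans = 32 * 2 = 64 ms of sending per cycle
W * Ttrans / (Ttrans + RTT) = 64 / 12 = 5.333333
U = min(1, 5.333333) = 1.000000
U% = 100.00%

100.00


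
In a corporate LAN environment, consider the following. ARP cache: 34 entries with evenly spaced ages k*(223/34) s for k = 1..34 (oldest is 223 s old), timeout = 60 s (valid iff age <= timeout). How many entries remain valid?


Ages are k * 223/34 s for k = 1..34 (spacing = 6.5588 s).
Entry k is valid iff k * 223/34 <= 60 iff k <= 34 * 60 / 223 = 9.1480
n_valid = floor(9.1480) = 9
(n_stale = 34 - 9 = 25)

9


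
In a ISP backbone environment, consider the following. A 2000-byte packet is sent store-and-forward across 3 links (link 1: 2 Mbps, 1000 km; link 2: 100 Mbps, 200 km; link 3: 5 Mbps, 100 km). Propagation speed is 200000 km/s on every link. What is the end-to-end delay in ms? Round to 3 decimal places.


Packet = 2000 bytes = 16000 bits. Store-and-forward: sum (t_trans + t_prop) per link.
Link 1: t_trans = 16000/(2*10^6) s = 8.0000 ms; t_prop = 1000/200000 s = 5.0000 ms; subtotal = 13.0000 ms
Link 2: t_trans = 16000/(100*10^6) s = 0.1600 ms; t_prop = 200/200000 s = 1.0000 ms; subtotal = 1.1600 ms
Link 3: t_trans = 16000/(5*10^6) s = 3.2000 ms; t_prop = 100/200000 s = 0.5000 ms; subtotal = 3.7000 ms
End-to-end = 13.0000 + 1.1600 + 3.7000 = 17.8600 ms -> 17.860 ms (3 dp)

17.860
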